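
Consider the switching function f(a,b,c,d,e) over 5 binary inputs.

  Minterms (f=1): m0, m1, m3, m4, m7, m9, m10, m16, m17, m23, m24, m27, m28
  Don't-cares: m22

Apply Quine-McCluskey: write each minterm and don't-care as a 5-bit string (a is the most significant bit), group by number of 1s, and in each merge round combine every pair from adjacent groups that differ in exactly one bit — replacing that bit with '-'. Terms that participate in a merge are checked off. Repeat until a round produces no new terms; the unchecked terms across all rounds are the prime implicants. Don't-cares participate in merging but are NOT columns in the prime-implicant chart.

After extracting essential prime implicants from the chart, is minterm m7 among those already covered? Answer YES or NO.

NO

Round 0: 00000✓ 00001✓ 00011✓ 00100✓ 00111✓ 01001✓ 01010 10000✓ 10001✓ 10110✓ 10111✓ 11000✓ 11011 11100✓
Round 1: -0000✓ -0001✓ -0111 0-001 00-00 00-11 000-1 0000-✓ 1-000 1000-✓ 1011- 11-00
Round 2: -000-
PIs = {-000-, -0111, 0-001, 00-00, 00-11, 000-1, 01010, 1-000, 1011-, 11-00, 11011}
Coverage chart:
  m0: -000-,00-00
  m1: -000-,0-001,000-1
  m3: 00-11,000-1
  m4: 00-00 ←essential
  m7: -0111,00-11
  m9: 0-001 ←essential
  m10: 01010 ←essential
  m16: -000-,1-000
  m17: -000- ←essential
  m23: -0111,1011-
  m24: 1-000,11-00
  m27: 11011 ←essential
  m28: 11-00 ←essential
Essential: -000-, 0-001, 00-00, 01010, 11-00, 11011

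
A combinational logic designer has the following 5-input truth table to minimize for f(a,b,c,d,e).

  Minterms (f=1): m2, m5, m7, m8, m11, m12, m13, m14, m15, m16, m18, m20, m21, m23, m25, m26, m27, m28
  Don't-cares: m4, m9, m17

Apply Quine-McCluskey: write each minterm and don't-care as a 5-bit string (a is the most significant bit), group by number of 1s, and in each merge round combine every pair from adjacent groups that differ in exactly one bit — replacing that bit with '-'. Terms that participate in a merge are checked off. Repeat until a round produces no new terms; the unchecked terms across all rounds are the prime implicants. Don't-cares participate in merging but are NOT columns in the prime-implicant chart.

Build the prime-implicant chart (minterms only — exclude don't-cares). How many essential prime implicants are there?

size-2^0 implicants → 00010(✓)  00100(✓)  00101(✓)  00111(✓)  01000(✓)  01001(✓)  01011(✓)  01100(✓)  01101(✓)  01110(✓)  01111(✓)  10000(✓)  10001(✓)  10010(✓)  10100(✓)  10101(✓)  10111(✓)  11001(✓)  11010(✓)  11011(✓)  11100(✓)
size-2^1 implicants → -0010  -0100(✓)  -0101(✓)  -0111(✓)  -1001(✓)  -1011(✓)  -1100(✓)  0-100(✓)  0-101(✓)  0-111(✓)  001-1(✓)  0010-(✓)  01-00(✓)  01-01(✓)  01-11(✓)  010-1(✓)  0100-(✓)  011-0(✓)  011-1(✓)  0110-(✓)  0111-(✓)  1-001  1-010  1-100(✓)  10-00(✓)  10-01(✓)  100-0  1000-(✓)  101-1(✓)  1010-(✓)  110-1(✓)  1101-
size-2^2 implicants → --100  -01-1  -010-  -10-1  0-1-1  0-10-  01--1  01-0-  011--  10-0-
Unchecked terms (primes): --100, -0010, -01-1, -010-, -10-1, 0-1-1, 0-10-, 01--1, 01-0-, 011--, 1-001, 1-010, 10-0-, 100-0, 1101-
Minterm coverage:
  m2 ⊆ -0010 [E]
  m5 ⊆ -01-1,-010-,0-1-1,0-10-
  m7 ⊆ -01-1,0-1-1
  m8 ⊆ 01-0- [E]
  m11 ⊆ -10-1,01--1
  m12 ⊆ --100,0-10-,01-0-,011--
  m13 ⊆ 0-1-1,0-10-,01--1,01-0-,011--
  m14 ⊆ 011-- [E]
  m15 ⊆ 0-1-1,01--1,011--
  m16 ⊆ 10-0-,100-0
  m18 ⊆ -0010,1-010,100-0
  m20 ⊆ --100,-010-,10-0-
  m21 ⊆ -01-1,-010-,10-0-
  m23 ⊆ -01-1 [E]
  m25 ⊆ -10-1,1-001
  m26 ⊆ 1-010,1101-
  m27 ⊆ -10-1,1101-
  m28 ⊆ --100 [E]
E = {--100, -0010, -01-1, 01-0-, 011--}

5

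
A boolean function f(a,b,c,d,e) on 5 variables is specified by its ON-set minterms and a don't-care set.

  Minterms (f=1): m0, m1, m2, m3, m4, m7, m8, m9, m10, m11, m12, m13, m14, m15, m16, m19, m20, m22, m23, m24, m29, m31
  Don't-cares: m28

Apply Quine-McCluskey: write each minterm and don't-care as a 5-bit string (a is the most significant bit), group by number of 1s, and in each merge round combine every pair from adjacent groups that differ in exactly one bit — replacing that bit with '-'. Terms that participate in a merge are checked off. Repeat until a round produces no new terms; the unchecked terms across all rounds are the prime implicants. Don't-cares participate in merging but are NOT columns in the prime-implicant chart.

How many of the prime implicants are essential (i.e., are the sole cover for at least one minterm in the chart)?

size-2^0 implicants → 00000(✓)  00001(✓)  00010(✓)  00011(✓)  00100(✓)  00111(✓)  01000(✓)  01001(✓)  01010(✓)  01011(✓)  01100(✓)  01101(✓)  01110(✓)  01111(✓)  10000(✓)  10011(✓)  10100(✓)  10110(✓)  10111(✓)  11000(✓)  11100(✓)  11101(✓)  11111(✓)
size-2^1 implicants → -0000(✓)  -0011(✓)  -0100(✓)  -0111(✓)  -1000(✓)  -1100(✓)  -1101(✓)  -1111(✓)  0-000(✓)  0-001(✓)  0-010(✓)  0-011(✓)  0-100(✓)  0-111(✓)  00-00(✓)  00-11(✓)  000-0(✓)  000-1(✓)  0000-(✓)  0001-(✓)  01-00(✓)  01-01(✓)  01-10(✓)  01-11(✓)  010-0(✓)  010-1(✓)  0100-(✓)  0101-(✓)  011-0(✓)  011-1(✓)  0110-(✓)  0111-(✓)  1-000(✓)  1-100(✓)  1-111(✓)  10-00(✓)  10-11(✓)  101-0  1011-  11-00(✓)  111-1(✓)  1110-(✓)
size-2^2 implicants → --000(✓)  --100(✓)  --111  -0-00(✓)  -0-11  -1-00(✓)  -11-1  -110-  0--00(✓)  0--11  0-0-0(✓)  0-0-1(✓)  0-00-(✓)  0-01-(✓)  000--(✓)  01--0(✓)  01--1(✓)  01-0-(✓)  01-1-(✓)  010--(✓)  011--(✓)  1--00(✓)
size-2^3 implicants → ---00  0-0--  01---
Unchecked terms (primes): ---00, --111, -0-11, -11-1, -110-, 0--11, 0-0--, 01---, 101-0, 1011-
Minterm coverage:
  m0 ⊆ ---00,0-0--
  m1 ⊆ 0-0-- [E]
  m2 ⊆ 0-0-- [E]
  m3 ⊆ -0-11,0--11,0-0--
  m4 ⊆ ---00 [E]
  m7 ⊆ --111,-0-11,0--11
  m8 ⊆ ---00,0-0--,01---
  m9 ⊆ 0-0--,01---
  m10 ⊆ 0-0--,01---
  m11 ⊆ 0--11,0-0--,01---
  m12 ⊆ ---00,-110-,01---
  m13 ⊆ -11-1,-110-,01---
  m14 ⊆ 01--- [E]
  m15 ⊆ --111,-11-1,0--11,01---
  m16 ⊆ ---00 [E]
  m19 ⊆ -0-11 [E]
  m20 ⊆ ---00,101-0
  m22 ⊆ 101-0,1011-
  m23 ⊆ --111,-0-11,1011-
  m24 ⊆ ---00 [E]
  m29 ⊆ -11-1,-110-
  m31 ⊆ --111,-11-1
E = {---00, -0-11, 0-0--, 01---}

4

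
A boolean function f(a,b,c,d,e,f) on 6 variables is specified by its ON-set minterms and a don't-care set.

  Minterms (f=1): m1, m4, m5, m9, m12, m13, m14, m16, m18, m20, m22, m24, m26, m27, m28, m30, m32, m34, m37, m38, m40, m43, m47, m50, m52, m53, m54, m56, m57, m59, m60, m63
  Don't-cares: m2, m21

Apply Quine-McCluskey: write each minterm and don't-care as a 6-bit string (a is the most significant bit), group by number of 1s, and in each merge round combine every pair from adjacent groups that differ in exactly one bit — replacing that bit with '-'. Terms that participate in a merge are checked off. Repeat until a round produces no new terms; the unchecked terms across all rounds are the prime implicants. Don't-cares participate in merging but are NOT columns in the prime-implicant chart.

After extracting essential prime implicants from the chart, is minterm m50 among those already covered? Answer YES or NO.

[col 0] 000001*, 000010*, 000100*, 000101*, 001001*, 001100*, 001101*, 001110*, 010000*, 010010*, 010100*, 010101*, 010110*, 011000*, 011010*, 011011*, 011100*, 011110*, 100000*, 100010*, 100101*, 100110*, 101000*, 101011*, 101111*, 110010*, 110100*, 110101*, 110110*, 111000*, 111001*, 111011*, 111100*, 111111*
[col 1] -00010*, -00101*, -10010*, -10100*, -10101*, -10110*, -11000*, -11011, -11100*, 0-0010*, 0-0100*, 0-0101*, 0-1100*, 0-1110*, 00-001*, 00-100*, 00-101*, 000-01*, 00010-*, 001-01*, 0011-0*, 00110-*, 01-000*, 01-010*, 01-100*, 01-110*, 010-00*, 010-10*, 0100-0*, 0101-0*, 01010-*, 011-00*, 011-10*, 0110-0*, 01101-, 0111-0*, 1-0010*, 1-0101*, 1-0110*, 1-1000, 1-1011*, 1-1111*, 10-000, 100-10*, 1000-0, 101-11*, 11-100*, 110-10*, 1101-0*, 11010-*, 111-00*, 111-11*, 1110-1, 11100-
[col 2] --0010, --0101, -1-100, -10-10, -101-0, -1010-, -11-00, 0--100, 0-010-, 0-11-0, 00--01, 00-10-, 01--00*, 01--10*, 01-0-0*, 01-1-0*, 010--0*, 011--0*, 1-0-10, 1-1-11
[col 3] 01---0
Prime implicants: --0010, --0101, -1-100, -10-10, -101-0, -1010-, -11-00, -11011, 0--100, 0-010-, 0-11-0, 00--01, 00-10-, 01---0, 01101-, 1-0-10, 1-1-11, 1-1000, 10-000, 1000-0, 1110-1, 11100-
PI chart (minterm → PIs covering it):
  1 | 00--01  (sole → essential)
  4 | 0--100,0-010-,00-10-
  5 | --0101,0-010-,00--01,00-10-
  9 | 00--01  (sole → essential)
  12 | 0--100,0-11-0,00-10-
  13 | 00--01,00-10-
  14 | 0-11-0  (sole → essential)
  16 | 01---0  (sole → essential)
  18 | --0010,-10-10,01---0
  20 | -1-100,-101-0,-1010-,0--100,0-010-,01---0
  22 | -10-10,-101-0,01---0
  24 | -11-00,01---0
  26 | 01---0,01101-
  27 | -11011,01101-
  28 | -1-100,-11-00,0--100,0-11-0,01---0
  30 | 0-11-0,01---0
  32 | 10-000,1000-0
  34 | --0010,1-0-10,1000-0
  37 | --0101  (sole → essential)
  38 | 1-0-10  (sole → essential)
  40 | 1-1000,10-000
  43 | 1-1-11  (sole → essential)
  47 | 1-1-11  (sole → essential)
  50 | --0010,-10-10,1-0-10
  52 | -1-100,-101-0,-1010-
  53 | --0101,-1010-
  54 | -10-10,-101-0,1-0-10
  56 | -11-00,1-1000,11100-
  57 | 1110-1,11100-
  59 | -11011,1-1-11,1110-1
  60 | -1-100,-11-00
  63 | 1-1-11  (sole → essential)
Essential prime implicants: --0101, 0-11-0, 00--01, 01---0, 1-0-10, 1-1-11

YES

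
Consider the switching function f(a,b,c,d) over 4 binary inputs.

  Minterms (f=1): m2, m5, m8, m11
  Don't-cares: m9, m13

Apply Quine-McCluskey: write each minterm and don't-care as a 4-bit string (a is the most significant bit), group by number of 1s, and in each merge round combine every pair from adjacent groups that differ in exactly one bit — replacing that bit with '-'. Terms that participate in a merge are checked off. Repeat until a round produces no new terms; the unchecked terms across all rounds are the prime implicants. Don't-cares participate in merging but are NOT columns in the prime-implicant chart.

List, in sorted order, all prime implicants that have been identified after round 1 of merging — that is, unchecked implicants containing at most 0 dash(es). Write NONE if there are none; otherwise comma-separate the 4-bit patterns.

[col 0] 0010, 0101*, 1000*, 1001*, 1011*, 1101*
[col 1] -101, 1-01, 10-1, 100-
Prime implicants: -101, 0010, 1-01, 10-1, 100-

0010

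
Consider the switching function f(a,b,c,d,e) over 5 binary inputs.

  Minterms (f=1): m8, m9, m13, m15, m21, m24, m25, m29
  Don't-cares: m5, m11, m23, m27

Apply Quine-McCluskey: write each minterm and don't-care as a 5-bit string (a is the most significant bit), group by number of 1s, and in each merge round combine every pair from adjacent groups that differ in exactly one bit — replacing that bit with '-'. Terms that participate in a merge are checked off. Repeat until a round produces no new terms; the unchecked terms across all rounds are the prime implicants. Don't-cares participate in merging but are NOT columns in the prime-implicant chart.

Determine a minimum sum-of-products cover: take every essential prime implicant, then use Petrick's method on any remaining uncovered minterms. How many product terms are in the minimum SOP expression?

size-2^0 implicants → 00101(✓)  01000(✓)  01001(✓)  01011(✓)  01101(✓)  01111(✓)  10101(✓)  10111(✓)  11000(✓)  11001(✓)  11011(✓)  11101(✓)
size-2^1 implicants → -0101(✓)  -1000(✓)  -1001(✓)  -1011(✓)  -1101(✓)  0-101(✓)  01-01(✓)  01-11(✓)  010-1(✓)  0100-(✓)  011-1(✓)  1-101(✓)  101-1  11-01(✓)  110-1(✓)  1100-(✓)
size-2^2 implicants → --101  -1-01  -10-1  -100-  01--1
Unchecked terms (primes): --101, -1-01, -10-1, -100-, 01--1, 101-1
Minterm coverage:
  m8 ⊆ -100- [E]
  m9 ⊆ -1-01,-10-1,-100-,01--1
  m13 ⊆ --101,-1-01,01--1
  m15 ⊆ 01--1 [E]
  m21 ⊆ --101,101-1
  m24 ⊆ -100- [E]
  m25 ⊆ -1-01,-10-1,-100-
  m29 ⊆ --101,-1-01
E = {-100-, 01--1}
Petrick residual → --101
Cover = cd'e + bc'd' + a'be  |cover|=3

3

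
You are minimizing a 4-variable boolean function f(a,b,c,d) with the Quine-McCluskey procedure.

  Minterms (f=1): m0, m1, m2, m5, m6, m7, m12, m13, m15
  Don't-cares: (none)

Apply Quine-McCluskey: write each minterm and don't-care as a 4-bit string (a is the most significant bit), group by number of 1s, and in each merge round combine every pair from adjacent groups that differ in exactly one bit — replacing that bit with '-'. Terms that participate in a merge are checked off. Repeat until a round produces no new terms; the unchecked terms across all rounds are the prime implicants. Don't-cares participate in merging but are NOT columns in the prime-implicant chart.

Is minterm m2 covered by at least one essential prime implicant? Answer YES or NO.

NO

[col 0] 0000*, 0001*, 0010*, 0101*, 0110*, 0111*, 1100*, 1101*, 1111*
[col 1] -101*, -111*, 0-01, 0-10, 00-0, 000-, 01-1*, 011-, 11-1*, 110-
[col 2] -1-1
Prime implicants: -1-1, 0-01, 0-10, 00-0, 000-, 011-, 110-
PI chart (minterm → PIs covering it):
  0 | 00-0,000-
  1 | 0-01,000-
  2 | 0-10,00-0
  5 | -1-1,0-01
  6 | 0-10,011-
  7 | -1-1,011-
  12 | 110-  (sole → essential)
  13 | -1-1,110-
  15 | -1-1  (sole → essential)
Essential prime implicants: -1-1, 110-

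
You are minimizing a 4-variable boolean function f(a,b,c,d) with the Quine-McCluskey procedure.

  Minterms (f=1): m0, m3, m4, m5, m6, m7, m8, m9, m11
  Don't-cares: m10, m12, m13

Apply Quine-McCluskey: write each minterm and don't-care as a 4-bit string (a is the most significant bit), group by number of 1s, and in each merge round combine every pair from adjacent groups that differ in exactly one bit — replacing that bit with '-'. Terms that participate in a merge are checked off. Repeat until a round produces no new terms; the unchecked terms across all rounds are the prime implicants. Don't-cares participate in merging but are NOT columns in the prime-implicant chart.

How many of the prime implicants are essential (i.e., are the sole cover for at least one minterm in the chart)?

2

[col 0] 0000*, 0011*, 0100*, 0101*, 0110*, 0111*, 1000*, 1001*, 1010*, 1011*, 1100*, 1101*
[col 1] -000*, -011, -100*, -101*, 0-00*, 0-11, 01-0*, 01-1*, 010-*, 011-*, 1-00*, 1-01*, 10-0*, 10-1*, 100-*, 101-*, 110-*
[col 2] --00, -10-, 01--, 1-0-, 10--
Prime implicants: --00, -011, -10-, 0-11, 01--, 1-0-, 10--
PI chart (minterm → PIs covering it):
  0 | --00  (sole → essential)
  3 | -011,0-11
  4 | --00,-10-,01--
  5 | -10-,01--
  6 | 01--  (sole → essential)
  7 | 0-11,01--
  8 | --00,1-0-,10--
  9 | 1-0-,10--
  11 | -011,10--
Essential prime implicants: --00, 01--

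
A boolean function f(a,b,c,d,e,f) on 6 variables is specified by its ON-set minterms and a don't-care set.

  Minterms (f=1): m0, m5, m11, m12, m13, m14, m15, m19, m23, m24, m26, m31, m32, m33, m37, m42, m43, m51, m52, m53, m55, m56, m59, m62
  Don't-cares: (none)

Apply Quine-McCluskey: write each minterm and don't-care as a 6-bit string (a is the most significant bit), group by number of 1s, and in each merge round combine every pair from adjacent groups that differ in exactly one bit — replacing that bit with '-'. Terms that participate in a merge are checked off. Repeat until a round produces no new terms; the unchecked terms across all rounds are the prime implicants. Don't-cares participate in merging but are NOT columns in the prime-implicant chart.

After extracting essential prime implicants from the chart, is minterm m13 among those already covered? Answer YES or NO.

YES

size-2^0 implicants → 000000(✓)  000101(✓)  001011(✓)  001100(✓)  001101(✓)  001110(✓)  001111(✓)  010011(✓)  010111(✓)  011000(✓)  011010(✓)  011111(✓)  100000(✓)  100001(✓)  100101(✓)  101010(✓)  101011(✓)  110011(✓)  110100(✓)  110101(✓)  110111(✓)  111000(✓)  111011(✓)  111110
size-2^1 implicants → -00000  -00101  -01011  -10011(✓)  -10111(✓)  -11000  0-1111  00-101  001-11  0011-0(✓)  0011-1(✓)  00110-(✓)  00111-(✓)  01-111  010-11(✓)  0110-0  1-0101  1-1011  100-01  10000-  10101-  11-011  110-11(✓)  1101-1  11010-
size-2^2 implicants → -10-11  0011--
Unchecked terms (primes): -00000, -00101, -01011, -10-11, -11000, 0-1111, 00-101, 001-11, 0011--, 01-111, 0110-0, 1-0101, 1-1011, 100-01, 10000-, 10101-, 11-011, 1101-1, 11010-, 111110
Minterm coverage:
  m0 ⊆ -00000 [E]
  m5 ⊆ -00101,00-101
  m11 ⊆ -01011,001-11
  m12 ⊆ 0011-- [E]
  m13 ⊆ 00-101,0011--
  m14 ⊆ 0011-- [E]
  m15 ⊆ 0-1111,001-11,0011--
  m19 ⊆ -10-11 [E]
  m23 ⊆ -10-11,01-111
  m24 ⊆ -11000,0110-0
  m26 ⊆ 0110-0 [E]
  m31 ⊆ 0-1111,01-111
  m32 ⊆ -00000,10000-
  m33 ⊆ 100-01,10000-
  m37 ⊆ -00101,1-0101,100-01
  m42 ⊆ 10101- [E]
  m43 ⊆ -01011,1-1011,10101-
  m51 ⊆ -10-11,11-011
  m52 ⊆ 11010- [E]
  m53 ⊆ 1-0101,1101-1,11010-
  m55 ⊆ -10-11,1101-1
  m56 ⊆ -11000 [E]
  m59 ⊆ 1-1011,11-011
  m62 ⊆ 111110 [E]
E = {-00000, -10-11, -11000, 0011--, 0110-0, 10101-, 11010-, 111110}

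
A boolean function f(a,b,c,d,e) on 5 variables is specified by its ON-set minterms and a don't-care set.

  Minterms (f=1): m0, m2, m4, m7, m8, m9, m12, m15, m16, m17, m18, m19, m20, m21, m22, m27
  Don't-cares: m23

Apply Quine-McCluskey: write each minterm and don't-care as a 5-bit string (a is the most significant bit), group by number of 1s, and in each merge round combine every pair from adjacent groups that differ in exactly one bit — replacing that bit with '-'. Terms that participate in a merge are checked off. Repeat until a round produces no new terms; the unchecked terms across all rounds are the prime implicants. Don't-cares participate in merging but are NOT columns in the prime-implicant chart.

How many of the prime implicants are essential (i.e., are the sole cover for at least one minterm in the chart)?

6

Round 0: 00000✓ 00010✓ 00100✓ 00111✓ 01000✓ 01001✓ 01100✓ 01111✓ 10000✓ 10001✓ 10010✓ 10011✓ 10100✓ 10101✓ 10110✓ 10111✓ 11011✓
Round 1: -0000✓ -0010✓ -0100✓ -0111 0-000✓ 0-100✓ 0-111 00-00✓ 000-0✓ 01-00✓ 0100- 1-011 10-00✓ 10-01✓ 10-10✓ 10-11✓ 100-0✓ 100-1✓ 1000-✓ 1001-✓ 101-0✓ 101-1✓ 1010-✓ 1011-✓
Round 2: -0-00 -00-0 0--00 10--0✓ 10--1✓ 10-0-✓ 10-1-✓ 100--✓ 101--✓
Round 3: 10---
PIs = {-0-00, -00-0, -0111, 0--00, 0-111, 0100-, 1-011, 10---}
Coverage chart:
  m0: -0-00,-00-0,0--00
  m2: -00-0 ←essential
  m4: -0-00,0--00
  m7: -0111,0-111
  m8: 0--00,0100-
  m9: 0100- ←essential
  m12: 0--00 ←essential
  m15: 0-111 ←essential
  m16: -0-00,-00-0,10---
  m17: 10--- ←essential
  m18: -00-0,10---
  m19: 1-011,10---
  m20: -0-00,10---
  m21: 10--- ←essential
  m22: 10--- ←essential
  m27: 1-011 ←essential
Essential: -00-0, 0--00, 0-111, 0100-, 1-011, 10---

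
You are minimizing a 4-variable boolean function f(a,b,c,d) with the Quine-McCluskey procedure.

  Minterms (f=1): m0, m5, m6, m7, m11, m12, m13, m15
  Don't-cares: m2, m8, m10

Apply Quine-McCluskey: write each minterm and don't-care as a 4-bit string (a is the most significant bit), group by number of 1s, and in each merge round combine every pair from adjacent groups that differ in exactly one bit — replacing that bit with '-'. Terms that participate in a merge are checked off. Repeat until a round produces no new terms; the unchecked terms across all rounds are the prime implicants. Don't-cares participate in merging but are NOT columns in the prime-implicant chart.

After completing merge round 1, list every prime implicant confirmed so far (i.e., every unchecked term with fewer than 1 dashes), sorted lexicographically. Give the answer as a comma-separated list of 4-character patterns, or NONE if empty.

size-2^0 implicants → 0000(✓)  0010(✓)  0101(✓)  0110(✓)  0111(✓)  1000(✓)  1010(✓)  1011(✓)  1100(✓)  1101(✓)  1111(✓)
size-2^1 implicants → -000(✓)  -010(✓)  -101(✓)  -111(✓)  0-10  00-0(✓)  01-1(✓)  011-  1-00  1-11  10-0(✓)  101-  11-1(✓)  110-
size-2^2 implicants → -0-0  -1-1
Unchecked terms (primes): -0-0, -1-1, 0-10, 011-, 1-00, 1-11, 101-, 110-

NONE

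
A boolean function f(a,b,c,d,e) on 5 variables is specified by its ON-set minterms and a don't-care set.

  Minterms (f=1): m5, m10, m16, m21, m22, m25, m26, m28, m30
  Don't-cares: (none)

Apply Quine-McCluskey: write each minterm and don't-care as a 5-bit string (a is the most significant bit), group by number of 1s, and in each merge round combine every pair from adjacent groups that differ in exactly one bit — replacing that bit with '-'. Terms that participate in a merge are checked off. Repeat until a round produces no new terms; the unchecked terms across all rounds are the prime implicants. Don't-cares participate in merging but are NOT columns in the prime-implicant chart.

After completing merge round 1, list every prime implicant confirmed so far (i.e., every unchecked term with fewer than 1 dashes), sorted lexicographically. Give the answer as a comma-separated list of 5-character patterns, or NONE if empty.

Round 0: 00101✓ 01010✓ 10000 10101✓ 10110✓ 11001 11010✓ 11100✓ 11110✓
Round 1: -0101 -1010 1-110 11-10 111-0
PIs = {-0101, -1010, 1-110, 10000, 11-10, 11001, 111-0}

10000, 11001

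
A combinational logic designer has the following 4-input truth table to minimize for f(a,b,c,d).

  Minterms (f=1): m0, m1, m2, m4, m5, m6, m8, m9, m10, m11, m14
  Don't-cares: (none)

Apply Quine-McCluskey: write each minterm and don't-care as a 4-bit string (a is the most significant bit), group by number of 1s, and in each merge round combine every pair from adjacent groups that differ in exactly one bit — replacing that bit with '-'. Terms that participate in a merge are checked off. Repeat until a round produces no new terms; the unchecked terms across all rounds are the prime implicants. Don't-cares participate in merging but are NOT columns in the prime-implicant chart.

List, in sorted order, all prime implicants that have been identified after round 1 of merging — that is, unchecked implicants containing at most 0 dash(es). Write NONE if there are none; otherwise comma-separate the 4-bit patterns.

Round 0: 0000✓ 0001✓ 0010✓ 0100✓ 0101✓ 0110✓ 1000✓ 1001✓ 1010✓ 1011✓ 1110✓
Round 1: -000✓ -001✓ -010✓ -110✓ 0-00✓ 0-01✓ 0-10✓ 00-0✓ 000-✓ 01-0✓ 010-✓ 1-10✓ 10-0✓ 10-1✓ 100-✓ 101-✓
Round 2: --10 -0-0 -00- 0--0 0-0- 10--
PIs = {--10, -0-0, -00-, 0--0, 0-0-, 10--}

NONE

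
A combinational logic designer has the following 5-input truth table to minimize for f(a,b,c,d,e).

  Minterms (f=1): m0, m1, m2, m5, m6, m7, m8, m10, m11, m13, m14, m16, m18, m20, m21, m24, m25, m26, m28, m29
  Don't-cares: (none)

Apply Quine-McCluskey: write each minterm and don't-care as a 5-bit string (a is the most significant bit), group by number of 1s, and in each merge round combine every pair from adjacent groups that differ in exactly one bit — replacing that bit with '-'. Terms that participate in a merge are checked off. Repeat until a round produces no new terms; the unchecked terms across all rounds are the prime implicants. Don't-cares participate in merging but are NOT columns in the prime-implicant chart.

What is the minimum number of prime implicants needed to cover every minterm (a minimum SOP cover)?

[col 0] 00000*, 00001*, 00010*, 00101*, 00110*, 00111*, 01000*, 01010*, 01011*, 01101*, 01110*, 10000*, 10010*, 10100*, 10101*, 11000*, 11001*, 11010*, 11100*, 11101*
[col 1] -0000*, -0010*, -0101*, -1000*, -1010*, -1101*, 0-000*, 0-010*, 0-101*, 0-110*, 00-01, 00-10*, 000-0*, 0000-, 001-1, 0011-, 01-10*, 010-0*, 0101-, 1-000*, 1-010*, 1-100*, 1-101*, 10-00*, 100-0*, 1010-*, 11-00*, 11-01*, 110-0*, 1100-*, 1110-*
[col 2] --000*, --010*, --101, -00-0*, -10-0*, 0--10, 0-0-0*, 1--00, 1-0-0*, 1-10-, 11-0-
[col 3] --0-0
Prime implicants: --0-0, --101, 0--10, 00-01, 0000-, 001-1, 0011-, 0101-, 1--00, 1-10-, 11-0-
PI chart (minterm → PIs covering it):
  0 | --0-0,0000-
  1 | 00-01,0000-
  2 | --0-0,0--10
  5 | --101,00-01,001-1
  6 | 0--10,0011-
  7 | 001-1,0011-
  8 | --0-0  (sole → essential)
  10 | --0-0,0--10,0101-
  11 | 0101-  (sole → essential)
  13 | --101  (sole → essential)
  14 | 0--10  (sole → essential)
  16 | --0-0,1--00
  18 | --0-0  (sole → essential)
  20 | 1--00,1-10-
  21 | --101,1-10-
  24 | --0-0,1--00,11-0-
  25 | 11-0-  (sole → essential)
  26 | --0-0  (sole → essential)
  28 | 1--00,1-10-,11-0-
  29 | --101,1-10-,11-0-
Essential prime implicants: --0-0, --101, 0--10, 0101-, 11-0-
Petrick residual → 00-01, 001-1, 1--00
Minimum SOP uses 8 PIs: c'e' + cd'e + a'de' + a'b'd'e + a'b'ce + a'bc'd + ad'e' + abd'

8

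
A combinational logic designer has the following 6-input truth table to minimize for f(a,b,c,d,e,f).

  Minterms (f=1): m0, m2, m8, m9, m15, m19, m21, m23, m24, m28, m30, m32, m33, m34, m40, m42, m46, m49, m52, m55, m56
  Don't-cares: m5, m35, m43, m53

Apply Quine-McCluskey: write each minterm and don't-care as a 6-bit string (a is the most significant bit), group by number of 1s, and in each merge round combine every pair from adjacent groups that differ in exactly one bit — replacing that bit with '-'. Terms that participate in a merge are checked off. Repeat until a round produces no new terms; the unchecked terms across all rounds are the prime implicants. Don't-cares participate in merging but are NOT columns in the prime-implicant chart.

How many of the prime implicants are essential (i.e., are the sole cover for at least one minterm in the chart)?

size-2^0 implicants → 000000(✓)  000010(✓)  000101(✓)  001000(✓)  001001(✓)  001111  010011(✓)  010101(✓)  010111(✓)  011000(✓)  011100(✓)  011110(✓)  100000(✓)  100001(✓)  100010(✓)  100011(✓)  101000(✓)  101010(✓)  101011(✓)  101110(✓)  110001(✓)  110100(✓)  110101(✓)  110111(✓)  111000(✓)
size-2^1 implicants → -00000(✓)  -00010(✓)  -01000(✓)  -10101(✓)  -10111(✓)  -11000(✓)  0-0101  0-1000(✓)  00-000(✓)  0000-0(✓)  00100-  010-11  0101-1(✓)  011-00  0111-0  1-0001  1-1000(✓)  10-000(✓)  10-010(✓)  10-011(✓)  1000-0(✓)  1000-1(✓)  10000-(✓)  10001-(✓)  101-10  1010-0(✓)  10101-(✓)  110-01  1101-1(✓)  11010-
size-2^2 implicants → --1000  -0-000  -000-0  -101-1  10-0-0  10-01-  1000--
Unchecked terms (primes): --1000, -0-000, -000-0, -101-1, 0-0101, 00100-, 001111, 010-11, 011-00, 0111-0, 1-0001, 10-0-0, 10-01-, 1000--, 101-10, 110-01, 11010-
Minterm coverage:
  m0 ⊆ -0-000,-000-0
  m2 ⊆ -000-0 [E]
  m8 ⊆ --1000,-0-000,00100-
  m9 ⊆ 00100- [E]
  m15 ⊆ 001111 [E]
  m19 ⊆ 010-11 [E]
  m21 ⊆ -101-1,0-0101
  m23 ⊆ -101-1,010-11
  m24 ⊆ --1000,011-00
  m28 ⊆ 011-00,0111-0
  m30 ⊆ 0111-0 [E]
  m32 ⊆ -0-000,-000-0,10-0-0,1000--
  m33 ⊆ 1-0001,1000--
  m34 ⊆ -000-0,10-0-0,10-01-,1000--
  m40 ⊆ --1000,-0-000,10-0-0
  m42 ⊆ 10-0-0,10-01-,101-10
  m46 ⊆ 101-10 [E]
  m49 ⊆ 1-0001,110-01
  m52 ⊆ 11010- [E]
  m55 ⊆ -101-1 [E]
  m56 ⊆ --1000 [E]
E = {--1000, -000-0, -101-1, 00100-, 001111, 010-11, 0111-0, 101-10, 11010-}

9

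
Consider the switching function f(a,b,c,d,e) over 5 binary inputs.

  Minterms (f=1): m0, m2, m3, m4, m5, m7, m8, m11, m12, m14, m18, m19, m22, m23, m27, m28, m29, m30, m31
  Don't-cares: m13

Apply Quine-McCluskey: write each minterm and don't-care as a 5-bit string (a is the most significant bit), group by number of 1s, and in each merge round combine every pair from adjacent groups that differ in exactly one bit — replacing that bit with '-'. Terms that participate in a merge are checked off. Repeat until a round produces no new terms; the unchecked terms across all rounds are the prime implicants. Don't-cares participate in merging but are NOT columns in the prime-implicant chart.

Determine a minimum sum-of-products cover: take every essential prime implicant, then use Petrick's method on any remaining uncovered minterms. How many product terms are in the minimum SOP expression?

7

size-2^0 implicants → 00000(✓)  00010(✓)  00011(✓)  00100(✓)  00101(✓)  00111(✓)  01000(✓)  01011(✓)  01100(✓)  01101(✓)  01110(✓)  10010(✓)  10011(✓)  10110(✓)  10111(✓)  11011(✓)  11100(✓)  11101(✓)  11110(✓)  11111(✓)
size-2^1 implicants → -0010(✓)  -0011(✓)  -0111(✓)  -1011(✓)  -1100(✓)  -1101(✓)  -1110(✓)  0-000(✓)  0-011(✓)  0-100(✓)  0-101(✓)  00-00(✓)  00-11(✓)  000-0  0001-(✓)  001-1  0010-(✓)  01-00(✓)  011-0(✓)  0110-(✓)  1-011(✓)  1-110(✓)  1-111(✓)  10-10(✓)  10-11(✓)  1001-(✓)  1011-(✓)  11-11(✓)  111-0(✓)  111-1(✓)  1110-(✓)  1111-(✓)
size-2^2 implicants → --011  -0-11  -001-  -11-0  -110-  0--00  0-10-  1--11  1-11-  10-1-  111--
Unchecked terms (primes): --011, -0-11, -001-, -11-0, -110-, 0--00, 0-10-, 000-0, 001-1, 1--11, 1-11-, 10-1-, 111--
Minterm coverage:
  m0 ⊆ 0--00,000-0
  m2 ⊆ -001-,000-0
  m3 ⊆ --011,-0-11,-001-
  m4 ⊆ 0--00,0-10-
  m5 ⊆ 0-10-,001-1
  m7 ⊆ -0-11,001-1
  m8 ⊆ 0--00 [E]
  m11 ⊆ --011 [E]
  m12 ⊆ -11-0,-110-,0--00,0-10-
  m14 ⊆ -11-0 [E]
  m18 ⊆ -001-,10-1-
  m19 ⊆ --011,-0-11,-001-,1--11,10-1-
  m22 ⊆ 1-11-,10-1-
  m23 ⊆ -0-11,1--11,1-11-,10-1-
  m27 ⊆ --011,1--11
  m28 ⊆ -11-0,-110-,111--
  m29 ⊆ -110-,111--
  m30 ⊆ -11-0,1-11-,111--
  m31 ⊆ 1--11,1-11-,111--
E = {--011, -11-0, 0--00}
Petrick residual → -001-, -110-, 001-1, 1-11-
Cover = c'de + b'c'd + bce' + bcd' + a'd'e' + a'b'ce + acd  |cover|=7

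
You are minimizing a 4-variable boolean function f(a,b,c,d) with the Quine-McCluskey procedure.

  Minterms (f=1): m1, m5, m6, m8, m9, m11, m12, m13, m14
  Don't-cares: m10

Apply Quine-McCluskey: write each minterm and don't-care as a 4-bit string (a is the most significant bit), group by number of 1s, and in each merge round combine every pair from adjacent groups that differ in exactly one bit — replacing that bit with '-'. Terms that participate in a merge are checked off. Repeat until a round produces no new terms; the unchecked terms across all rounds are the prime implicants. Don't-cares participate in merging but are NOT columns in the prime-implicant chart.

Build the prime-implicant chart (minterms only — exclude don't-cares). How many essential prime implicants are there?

Round 0: 0001✓ 0101✓ 0110✓ 1000✓ 1001✓ 1010✓ 1011✓ 1100✓ 1101✓ 1110✓
Round 1: -001✓ -101✓ -110 0-01✓ 1-00✓ 1-01✓ 1-10✓ 10-0✓ 10-1✓ 100-✓ 101-✓ 11-0✓ 110-✓
Round 2: --01 1--0 1-0- 10--
PIs = {--01, -110, 1--0, 1-0-, 10--}
Coverage chart:
  m1: --01 ←essential
  m5: --01 ←essential
  m6: -110 ←essential
  m8: 1--0,1-0-,10--
  m9: --01,1-0-,10--
  m11: 10-- ←essential
  m12: 1--0,1-0-
  m13: --01,1-0-
  m14: -110,1--0
Essential: --01, -110, 10--

3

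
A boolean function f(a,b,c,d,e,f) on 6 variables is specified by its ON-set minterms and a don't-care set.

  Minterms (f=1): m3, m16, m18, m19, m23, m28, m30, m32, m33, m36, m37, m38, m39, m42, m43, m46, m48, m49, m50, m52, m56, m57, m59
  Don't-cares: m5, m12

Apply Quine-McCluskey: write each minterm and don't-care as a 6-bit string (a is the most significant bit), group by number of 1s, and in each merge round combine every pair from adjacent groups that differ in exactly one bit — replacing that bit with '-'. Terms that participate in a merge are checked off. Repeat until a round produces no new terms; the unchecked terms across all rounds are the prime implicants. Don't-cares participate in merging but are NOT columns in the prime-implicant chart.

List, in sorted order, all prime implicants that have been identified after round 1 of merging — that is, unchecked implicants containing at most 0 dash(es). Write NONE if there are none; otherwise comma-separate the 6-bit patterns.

NONE

[col 0] 000011*, 000101*, 001100*, 010000*, 010010*, 010011*, 010111*, 011100*, 011110*, 100000*, 100001*, 100100*, 100101*, 100110*, 100111*, 101010*, 101011*, 101110*, 110000*, 110001*, 110010*, 110100*, 111000*, 111001*, 111011*
[col 1] -00101, -10000*, -10010*, 0-0011, 0-1100, 010-11, 0100-0*, 01001-, 0111-0, 1-0000*, 1-0001*, 1-0100*, 1-1011, 10-110, 100-00*, 100-01*, 10000-*, 1001-0*, 1001-1*, 10010-*, 10011-*, 101-10, 10101-, 11-000*, 11-001*, 110-00*, 1100-0*, 11000-*, 1110-1, 11100-*
[col 2] -100-0, 1-0-00, 1-000-, 100-0-, 1001--, 11-00-
Prime implicants: -00101, -100-0, 0-0011, 0-1100, 010-11, 01001-, 0111-0, 1-0-00, 1-000-, 1-1011, 10-110, 100-0-, 1001--, 101-10, 10101-, 11-00-, 1110-1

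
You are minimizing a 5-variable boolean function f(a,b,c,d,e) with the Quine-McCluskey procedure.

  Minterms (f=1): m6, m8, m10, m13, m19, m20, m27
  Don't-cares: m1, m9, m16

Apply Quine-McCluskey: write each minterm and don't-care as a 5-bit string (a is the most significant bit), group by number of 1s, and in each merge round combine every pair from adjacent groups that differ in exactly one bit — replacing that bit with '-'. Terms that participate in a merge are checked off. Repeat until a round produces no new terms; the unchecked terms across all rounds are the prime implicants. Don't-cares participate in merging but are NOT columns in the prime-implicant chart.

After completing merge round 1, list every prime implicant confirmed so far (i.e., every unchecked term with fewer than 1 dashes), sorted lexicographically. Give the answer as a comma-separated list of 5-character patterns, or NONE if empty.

Round 0: 00001✓ 00110 01000✓ 01001✓ 01010✓ 01101✓ 10000✓ 10011✓ 10100✓ 11011✓
Round 1: 0-001 01-01 010-0 0100- 1-011 10-00
PIs = {0-001, 00110, 01-01, 010-0, 0100-, 1-011, 10-00}

00110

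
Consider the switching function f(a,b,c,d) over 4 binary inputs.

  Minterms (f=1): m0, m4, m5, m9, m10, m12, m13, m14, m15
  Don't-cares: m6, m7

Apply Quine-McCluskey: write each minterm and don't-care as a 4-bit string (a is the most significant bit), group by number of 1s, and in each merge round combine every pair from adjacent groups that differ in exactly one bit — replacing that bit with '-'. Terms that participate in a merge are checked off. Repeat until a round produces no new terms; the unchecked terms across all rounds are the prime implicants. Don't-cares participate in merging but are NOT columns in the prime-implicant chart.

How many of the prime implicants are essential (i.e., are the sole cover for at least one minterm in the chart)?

size-2^0 implicants → 0000(✓)  0100(✓)  0101(✓)  0110(✓)  0111(✓)  1001(✓)  1010(✓)  1100(✓)  1101(✓)  1110(✓)  1111(✓)
size-2^1 implicants → -100(✓)  -101(✓)  -110(✓)  -111(✓)  0-00  01-0(✓)  01-1(✓)  010-(✓)  011-(✓)  1-01  1-10  11-0(✓)  11-1(✓)  110-(✓)  111-(✓)
size-2^2 implicants → -1-0(✓)  -1-1(✓)  -10-(✓)  -11-(✓)  01--(✓)  11--(✓)
size-2^3 implicants → -1--
Unchecked terms (primes): -1--, 0-00, 1-01, 1-10
Minterm coverage:
  m0 ⊆ 0-00 [E]
  m4 ⊆ -1--,0-00
  m5 ⊆ -1-- [E]
  m9 ⊆ 1-01 [E]
  m10 ⊆ 1-10 [E]
  m12 ⊆ -1-- [E]
  m13 ⊆ -1--,1-01
  m14 ⊆ -1--,1-10
  m15 ⊆ -1-- [E]
E = {-1--, 0-00, 1-01, 1-10}

4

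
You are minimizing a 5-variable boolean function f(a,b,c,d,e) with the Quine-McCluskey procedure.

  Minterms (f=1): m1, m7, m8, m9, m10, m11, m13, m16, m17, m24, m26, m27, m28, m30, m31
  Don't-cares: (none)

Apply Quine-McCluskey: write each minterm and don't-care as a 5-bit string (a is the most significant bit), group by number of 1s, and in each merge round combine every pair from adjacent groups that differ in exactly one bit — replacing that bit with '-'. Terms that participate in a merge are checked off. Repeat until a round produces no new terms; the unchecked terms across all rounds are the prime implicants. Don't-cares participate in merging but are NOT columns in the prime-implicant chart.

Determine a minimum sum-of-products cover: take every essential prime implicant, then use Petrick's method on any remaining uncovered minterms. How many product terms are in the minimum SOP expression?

7

size-2^0 implicants → 00001(✓)  00111  01000(✓)  01001(✓)  01010(✓)  01011(✓)  01101(✓)  10000(✓)  10001(✓)  11000(✓)  11010(✓)  11011(✓)  11100(✓)  11110(✓)  11111(✓)
size-2^1 implicants → -0001  -1000(✓)  -1010(✓)  -1011(✓)  0-001  01-01  010-0(✓)  010-1(✓)  0100-(✓)  0101-(✓)  1-000  1000-  11-00(✓)  11-10(✓)  11-11(✓)  110-0(✓)  1101-(✓)  111-0(✓)  1111-(✓)
size-2^2 implicants → -10-0  -101-  010--  11--0  11-1-
Unchecked terms (primes): -0001, -10-0, -101-, 0-001, 00111, 01-01, 010--, 1-000, 1000-, 11--0, 11-1-
Minterm coverage:
  m1 ⊆ -0001,0-001
  m7 ⊆ 00111 [E]
  m8 ⊆ -10-0,010--
  m9 ⊆ 0-001,01-01,010--
  m10 ⊆ -10-0,-101-,010--
  m11 ⊆ -101-,010--
  m13 ⊆ 01-01 [E]
  m16 ⊆ 1-000,1000-
  m17 ⊆ -0001,1000-
  m24 ⊆ -10-0,1-000,11--0
  m26 ⊆ -10-0,-101-,11--0,11-1-
  m27 ⊆ -101-,11-1-
  m28 ⊆ 11--0 [E]
  m30 ⊆ 11--0,11-1-
  m31 ⊆ 11-1- [E]
E = {00111, 01-01, 11--0, 11-1-}
Petrick residual → -0001, 010--, 1-000
Cover = b'c'd'e + a'b'cde + a'bd'e + a'bc' + ac'd'e' + abe' + abd  |cover|=7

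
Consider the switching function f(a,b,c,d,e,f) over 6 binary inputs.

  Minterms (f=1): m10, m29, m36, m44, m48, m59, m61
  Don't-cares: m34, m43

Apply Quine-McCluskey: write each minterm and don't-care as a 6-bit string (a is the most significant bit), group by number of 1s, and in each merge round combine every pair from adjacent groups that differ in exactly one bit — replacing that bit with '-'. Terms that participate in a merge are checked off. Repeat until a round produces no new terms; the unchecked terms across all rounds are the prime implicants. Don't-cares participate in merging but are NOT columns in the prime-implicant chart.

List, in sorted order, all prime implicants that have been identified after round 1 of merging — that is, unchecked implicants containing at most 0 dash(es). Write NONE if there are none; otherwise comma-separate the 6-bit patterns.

001010, 100010, 110000

size-2^0 implicants → 001010  011101(✓)  100010  100100(✓)  101011(✓)  101100(✓)  110000  111011(✓)  111101(✓)
size-2^1 implicants → -11101  1-1011  10-100
Unchecked terms (primes): -11101, 001010, 1-1011, 10-100, 100010, 110000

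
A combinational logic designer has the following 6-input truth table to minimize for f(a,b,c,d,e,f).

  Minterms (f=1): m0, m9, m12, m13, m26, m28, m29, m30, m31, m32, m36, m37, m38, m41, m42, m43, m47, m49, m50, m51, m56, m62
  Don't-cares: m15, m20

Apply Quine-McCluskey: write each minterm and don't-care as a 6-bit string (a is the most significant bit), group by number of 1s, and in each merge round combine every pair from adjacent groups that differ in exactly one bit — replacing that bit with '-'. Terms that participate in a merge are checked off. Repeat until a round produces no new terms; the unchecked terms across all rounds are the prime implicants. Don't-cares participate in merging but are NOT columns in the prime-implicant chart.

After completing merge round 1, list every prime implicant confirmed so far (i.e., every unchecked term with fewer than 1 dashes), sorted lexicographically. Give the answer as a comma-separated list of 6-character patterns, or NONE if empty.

size-2^0 implicants → 000000(✓)  001001(✓)  001100(✓)  001101(✓)  001111(✓)  010100(✓)  011010(✓)  011100(✓)  011101(✓)  011110(✓)  011111(✓)  100000(✓)  100100(✓)  100101(✓)  100110(✓)  101001(✓)  101010(✓)  101011(✓)  101111(✓)  110001(✓)  110010(✓)  110011(✓)  111000  111110(✓)
size-2^1 implicants → -00000  -01001  -01111  -11110  0-1100(✓)  0-1101(✓)  0-1111(✓)  001-01  0011-1(✓)  00110-(✓)  01-100  011-10  0111-0(✓)  0111-1(✓)  01110-(✓)  01111-(✓)  100-00  1001-0  10010-  101-11  1010-1  10101-  1100-1  11001-
size-2^2 implicants → 0-11-1  0-110-  0111--
Unchecked terms (primes): -00000, -01001, -01111, -11110, 0-11-1, 0-110-, 001-01, 01-100, 011-10, 0111--, 100-00, 1001-0, 10010-, 101-11, 1010-1, 10101-, 1100-1, 11001-, 111000

111000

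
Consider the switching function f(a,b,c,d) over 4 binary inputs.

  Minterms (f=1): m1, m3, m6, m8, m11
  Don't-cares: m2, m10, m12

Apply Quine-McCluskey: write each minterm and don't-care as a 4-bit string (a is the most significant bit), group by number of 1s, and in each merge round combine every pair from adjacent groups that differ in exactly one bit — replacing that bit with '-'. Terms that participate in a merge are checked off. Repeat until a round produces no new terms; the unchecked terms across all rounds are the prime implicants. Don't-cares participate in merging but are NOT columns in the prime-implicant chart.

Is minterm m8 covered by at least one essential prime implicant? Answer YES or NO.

NO

[col 0] 0001*, 0010*, 0011*, 0110*, 1000*, 1010*, 1011*, 1100*
[col 1] -010*, -011*, 0-10, 00-1, 001-*, 1-00, 10-0, 101-*
[col 2] -01-
Prime implicants: -01-, 0-10, 00-1, 1-00, 10-0
PI chart (minterm → PIs covering it):
  1 | 00-1  (sole → essential)
  3 | -01-,00-1
  6 | 0-10  (sole → essential)
  8 | 1-00,10-0
  11 | -01-  (sole → essential)
Essential prime implicants: -01-, 0-10, 00-1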